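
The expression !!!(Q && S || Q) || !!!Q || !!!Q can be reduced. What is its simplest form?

!Q

!!!(Q && S || Q) || !!!Q || !!!Q
= !!!(Q && S || Q) || !!!Q   (idempotence)
= !(Q && S || Q) || !!!Q   (double negation)
= !Q || !!!Q   (absorption)
= !Q || !Q   (double negation)
= !Q   (idempotence)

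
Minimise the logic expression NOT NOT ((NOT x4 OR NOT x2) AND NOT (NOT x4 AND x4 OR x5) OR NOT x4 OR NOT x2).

NOT NOT ((NOT x4 OR NOT x2) AND NOT (NOT x4 AND x4 OR x5) OR NOT x4 OR NOT x2)
= NOT NOT ((NOT x4 OR NOT x2) AND NOT x5 OR NOT x4 OR NOT x2)
= NOT NOT (NOT x4 OR NOT x2)
= NOT x4 OR NOT x2

NOT x4 OR NOT x2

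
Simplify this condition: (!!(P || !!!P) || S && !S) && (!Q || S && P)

(!!(P || !!!P) || S && !S) && (!Q || S && P)
= (P || !!!P || S && !S) && (!Q || S && P)   — double negation
= (P || !P || S && !S) && (!Q || S && P)   — double negation
= (P || !P) && (!Q || S && P)   — complement / identity
= !Q || S && P   — complement / identity

!Q || S && P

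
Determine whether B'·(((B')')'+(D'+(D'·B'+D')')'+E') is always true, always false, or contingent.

contingent

B'·(((B')')'+(D'+(D'·B'+D')')'+E')
= B'·(((B')')'+(D'+(D')')'+E')
= B'·(((B')')'+D·D'+E')
= B'·(((B')')'+E')
= B'·(B'+E')
= B'
This depends on B, so it is not a constant.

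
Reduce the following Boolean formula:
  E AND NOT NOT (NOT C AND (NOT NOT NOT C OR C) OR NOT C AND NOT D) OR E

E AND NOT NOT (NOT C AND (NOT NOT NOT C OR C) OR NOT C AND NOT D) OR E
= E AND NOT NOT (NOT C AND (NOT C OR C) OR NOT C AND NOT D) OR E   — double negation
= E AND NOT NOT (NOT C OR NOT C AND NOT D) OR E   — complement / identity
= E AND NOT NOT NOT C OR E   — absorption
= E AND NOT C OR E   — double negation
= E   — absorption

E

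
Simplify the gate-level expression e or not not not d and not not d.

e or not not not d and not not d
= e or not d and not not d   (double negation)
= e or not d and d   (double negation)
= e   (complement / identity)

e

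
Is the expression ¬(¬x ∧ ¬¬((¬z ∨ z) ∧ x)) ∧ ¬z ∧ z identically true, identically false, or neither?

¬(¬x ∧ ¬¬((¬z ∨ z) ∧ x)) ∧ ¬z ∧ z
= ¬(¬x ∧ ¬¬x) ∧ ¬z ∧ z   — complement / identity
= (x ∨ ¬x) ∧ ¬z ∧ z   — De Morgan
= ¬z ∧ z   — complement / identity
= False   — complement

identically false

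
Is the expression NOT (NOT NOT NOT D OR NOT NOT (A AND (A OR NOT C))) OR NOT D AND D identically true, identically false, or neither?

NOT (NOT NOT NOT D OR NOT NOT (A AND (A OR NOT C))) OR NOT D AND D
= NOT NOT D AND NOT (A AND (A OR NOT C)) OR NOT D AND D   [De Morgan]
= NOT NOT D AND NOT A OR NOT D AND D   [absorption]
= NOT NOT D AND NOT A   [complement / identity]
= D AND NOT A   [double negation]
This depends on A, D, so it is not a constant.

neither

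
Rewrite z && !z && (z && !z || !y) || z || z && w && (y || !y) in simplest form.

z && !z && (z && !z || !y) || z || z && w && (y || !y)
= z && !z || z || z && w && (y || !y)
= z || z && w && (y || !y)
= z || z && w
= z

z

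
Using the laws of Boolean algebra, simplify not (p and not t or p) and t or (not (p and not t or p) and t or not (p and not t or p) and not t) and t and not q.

not p and t

not (p and not t or p) and t or (not (p and not t or p) and t or not (p and not t or p) and not t) and t and not q
= not (p and not t or p) and t or not (p and not t or p) and t and not q
= not (p and not t or p) and t
= not p and t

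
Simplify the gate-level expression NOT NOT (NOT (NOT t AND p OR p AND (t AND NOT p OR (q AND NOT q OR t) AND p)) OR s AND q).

NOT p OR s AND q

NOT NOT (NOT (NOT t AND p OR p AND (t AND NOT p OR (q AND NOT q OR t) AND p)) OR s AND q)
= NOT NOT (NOT (NOT t AND p OR p AND (t AND NOT p OR t AND p)) OR s AND q)
= NOT NOT (NOT (NOT t AND p OR p AND t) OR s AND q)
= NOT NOT (NOT p OR s AND q)
= NOT p OR s AND q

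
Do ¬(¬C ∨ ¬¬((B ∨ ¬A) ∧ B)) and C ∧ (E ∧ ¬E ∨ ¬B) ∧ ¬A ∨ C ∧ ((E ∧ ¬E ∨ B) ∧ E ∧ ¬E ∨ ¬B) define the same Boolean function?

E1: ¬(¬C ∨ ¬¬((B ∨ ¬A) ∧ B))
    = ¬(¬C ∨ ¬¬B)   (absorption)
    = C ∧ ¬B   (De Morgan)
E2: C ∧ (E ∧ ¬E ∨ ¬B) ∧ ¬A ∨ C ∧ ((E ∧ ¬E ∨ B) ∧ E ∧ ¬E ∨ ¬B)
    = C ∧ (E ∧ ¬E ∨ ¬B) ∧ ¬A ∨ C ∧ (E ∧ ¬E ∨ ¬B)   (absorption)
    = C ∧ (E ∧ ¬E ∨ ¬B)   (absorption)
    = C ∧ ¬B   (complement / identity)
Both reduce to C ∧ ¬B, so they are equivalent.

Yes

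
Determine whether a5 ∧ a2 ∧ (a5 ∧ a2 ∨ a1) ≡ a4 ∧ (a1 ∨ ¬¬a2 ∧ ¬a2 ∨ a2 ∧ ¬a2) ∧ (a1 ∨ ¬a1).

No

E1: a5 ∧ a2 ∧ (a5 ∧ a2 ∨ a1)
    = a5 ∧ a2   (absorption)
E2: a4 ∧ (a1 ∨ ¬¬a2 ∧ ¬a2 ∨ a2 ∧ ¬a2) ∧ (a1 ∨ ¬a1)
    = a4 ∧ (a1 ∨ ¬¬a2 ∧ ¬a2) ∧ (a1 ∨ ¬a1)   (complement / identity)
    = a4 ∧ (a1 ∨ a2 ∧ ¬a2) ∧ (a1 ∨ ¬a1)   (double negation)
    = a4 ∧ (a1 ∨ a2 ∧ ¬a2)   (complement / identity)
    = a4 ∧ a1   (complement / identity)
These differ: at a1=1, a2=1, a4=0, a5=1, E1 = 1 but E2 = 0.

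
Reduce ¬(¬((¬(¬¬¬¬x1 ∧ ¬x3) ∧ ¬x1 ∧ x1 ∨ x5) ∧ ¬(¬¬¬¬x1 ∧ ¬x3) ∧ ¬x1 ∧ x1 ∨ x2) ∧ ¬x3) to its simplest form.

x2 ∨ x3

¬(¬((¬(¬¬¬¬x1 ∧ ¬x3) ∧ ¬x1 ∧ x1 ∨ x5) ∧ ¬(¬¬¬¬x1 ∧ ¬x3) ∧ ¬x1 ∧ x1 ∨ x2) ∧ ¬x3)
= ¬(¬(¬(¬¬¬¬x1 ∧ ¬x3) ∧ ¬x1 ∧ x1 ∨ x2) ∧ ¬x3)   (absorption)
= ¬(¬((¬¬¬x1 ∨ x3) ∧ ¬x1 ∧ x1 ∨ x2) ∧ ¬x3)   (De Morgan)
= ¬(¬((¬x1 ∨ x3) ∧ ¬x1 ∧ x1 ∨ x2) ∧ ¬x3)   (double negation)
= ¬(¬(¬x1 ∧ x1 ∨ x2) ∧ ¬x3)   (absorption)
= ¬(¬x2 ∧ ¬x3)   (complement / identity)
= x2 ∨ x3   (De Morgan)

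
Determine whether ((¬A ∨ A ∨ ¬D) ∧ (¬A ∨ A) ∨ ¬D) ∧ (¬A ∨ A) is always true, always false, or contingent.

always true

((¬A ∨ A ∨ ¬D) ∧ (¬A ∨ A) ∨ ¬D) ∧ (¬A ∨ A)
= (¬A ∨ A ∨ ¬D) ∧ (¬A ∨ A)
= ¬A ∨ A
= True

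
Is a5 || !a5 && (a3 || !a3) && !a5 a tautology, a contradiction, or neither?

tautology

a5 || !a5 && (a3 || !a3) && !a5
= a5 || !a5 && !a5   — complement / identity
= a5 || !a5   — idempotence
= true   — complement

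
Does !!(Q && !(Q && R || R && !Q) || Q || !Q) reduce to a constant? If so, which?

yes, True

!!(Q && !(Q && R || R && !Q) || Q || !Q)
= !!(Q && !R || Q || !Q)   — distribution
= !!(Q || !Q)   — absorption
= Q || !Q   — double negation
= true   — complement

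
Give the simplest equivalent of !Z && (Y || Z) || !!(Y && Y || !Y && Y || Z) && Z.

!Z && (Y || Z) || !!(Y && Y || !Y && Y || Z) && Z
= !Z && (Y || Z) || !!(Y || Z) && Z   (distribution)
= !Z && (Y || Z) || (Y || Z) && Z   (double negation)
= Y || Z   (distribution)

Y || Z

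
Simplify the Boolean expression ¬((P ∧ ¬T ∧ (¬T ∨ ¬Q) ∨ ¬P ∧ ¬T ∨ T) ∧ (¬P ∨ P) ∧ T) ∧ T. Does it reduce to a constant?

False

¬((P ∧ ¬T ∧ (¬T ∨ ¬Q) ∨ ¬P ∧ ¬T ∨ T) ∧ (¬P ∨ P) ∧ T) ∧ T
= ¬((P ∧ ¬T ∧ (¬T ∨ ¬Q) ∨ ¬P ∧ ¬T ∨ T) ∧ T) ∧ T   — complement / identity
= ¬((P ∧ ¬T ∨ ¬P ∧ ¬T ∨ T) ∧ T) ∧ T   — absorption
= ¬((¬T ∨ T) ∧ T) ∧ T   — distribution
= ¬T ∧ T   — complement / identity
= False   — complement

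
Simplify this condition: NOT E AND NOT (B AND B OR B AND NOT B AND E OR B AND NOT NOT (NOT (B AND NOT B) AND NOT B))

NOT E AND NOT (B AND B OR B AND NOT B AND E OR B AND NOT NOT (NOT (B AND NOT B) AND NOT B))
= NOT E AND NOT (B AND B OR B AND NOT B AND E OR B AND NOT (B AND NOT B OR B))   [De Morgan]
= NOT E AND NOT (B AND B OR B AND NOT B AND E OR B AND NOT B)   [complement / identity]
= NOT E AND NOT (B AND B OR B AND NOT B)   [absorption]
= NOT E AND NOT B   [distribution]

NOT E AND NOT B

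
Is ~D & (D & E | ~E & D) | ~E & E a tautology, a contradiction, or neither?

contradiction

~D & (D & E | ~E & D) | ~E & E
= ~D & D | ~E & E   — distribution
= ~D & D   — complement / identity
= 0   — complement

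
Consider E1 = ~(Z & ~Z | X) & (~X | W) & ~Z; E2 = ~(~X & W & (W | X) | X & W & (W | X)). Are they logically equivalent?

No

E1: ~(Z & ~Z | X) & (~X | W) & ~Z
    = ~X & (~X | W) & ~Z
    = ~X & ~Z
E2: ~(~X & W & (W | X) | X & W & (W | X))
    = ~(W & (W | X))
    = ~W
These differ: at W=0, X=1, Z=1, E1 = 0 but E2 = 1.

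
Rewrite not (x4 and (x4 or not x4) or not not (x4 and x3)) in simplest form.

not x4

not (x4 and (x4 or not x4) or not not (x4 and x3))
= not (x4 or not not (x4 and x3))
= not (x4 or x4 and x3)
= not x4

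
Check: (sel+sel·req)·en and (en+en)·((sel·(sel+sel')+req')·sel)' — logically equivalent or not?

E1: (sel+sel·req)·en
    = sel·en
E2: (en+en)·((sel·(sel+sel')+req')·sel)'
    = en·((sel·(sel+sel')+req')·sel)'
    = en·((sel+req')·sel)'
    = en·sel'
These differ: at en=1, req=1, sel=0, E1 = 0 but E2 = 1.

No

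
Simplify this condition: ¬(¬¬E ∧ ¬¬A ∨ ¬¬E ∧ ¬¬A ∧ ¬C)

¬(¬¬E ∧ ¬¬A ∨ ¬¬E ∧ ¬¬A ∧ ¬C)
= ¬(¬¬E ∧ ¬¬A)
= ¬E ∨ ¬A

¬E ∨ ¬A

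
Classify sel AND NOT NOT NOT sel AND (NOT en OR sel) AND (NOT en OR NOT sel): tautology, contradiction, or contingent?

sel AND NOT NOT NOT sel AND (NOT en OR sel) AND (NOT en OR NOT sel)
= sel AND NOT sel AND (NOT en OR sel) AND (NOT en OR NOT sel)
= sel AND NOT sel AND (sel AND NOT sel OR NOT en)
= sel AND NOT sel
= FALSE

contradiction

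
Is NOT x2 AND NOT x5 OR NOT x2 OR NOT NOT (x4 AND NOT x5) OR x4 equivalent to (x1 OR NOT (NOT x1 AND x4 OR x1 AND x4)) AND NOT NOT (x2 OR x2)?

E1: NOT x2 AND NOT x5 OR NOT x2 OR NOT NOT (x4 AND NOT x5) OR x4
    = NOT x2 OR NOT NOT (x4 AND NOT x5) OR x4   [absorption]
    = NOT x2 OR x4 AND NOT x5 OR x4   [double negation]
    = NOT x2 OR x4   [absorption]
E2: (x1 OR NOT (NOT x1 AND x4 OR x1 AND x4)) AND NOT NOT (x2 OR x2)
    = (x1 OR NOT x4) AND NOT NOT (x2 OR x2)   [distribution]
    = (x1 OR NOT x4) AND (x2 OR x2)   [double negation]
    = (x1 OR NOT x4) AND x2   [idempotence]
These differ: at x1=0, x2=0, x4=1, x5=1, E1 = 1 but E2 = 0.

No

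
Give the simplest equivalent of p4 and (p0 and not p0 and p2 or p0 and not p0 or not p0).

p4 and (p0 and not p0 and p2 or p0 and not p0 or not p0)
= p4 and (p0 and not p0 or not p0)   — absorption
= p4 and not p0   — complement / identity

p4 and not p0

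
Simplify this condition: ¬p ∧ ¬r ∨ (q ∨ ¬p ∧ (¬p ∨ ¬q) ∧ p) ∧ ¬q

¬p ∧ ¬r ∨ (q ∨ ¬p ∧ (¬p ∨ ¬q) ∧ p) ∧ ¬q
= ¬p ∧ ¬r ∨ (q ∨ ¬p ∧ p) ∧ ¬q   [absorption]
= ¬p ∧ ¬r ∨ q ∧ ¬q   [complement / identity]
= ¬p ∧ ¬r   [complement / identity]

¬p ∧ ¬r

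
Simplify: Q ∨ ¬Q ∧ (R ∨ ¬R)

Q ∨ ¬Q ∧ (R ∨ ¬R)
= Q ∨ ¬Q   — complement / identity
= True   — complement

True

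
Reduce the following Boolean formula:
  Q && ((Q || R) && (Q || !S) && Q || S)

Q && ((Q || R) && (Q || !S) && Q || S)
= Q && ((Q || R) && Q || S)   [absorption]
= Q && (Q || S)   [absorption]
= Q   [absorption]

Q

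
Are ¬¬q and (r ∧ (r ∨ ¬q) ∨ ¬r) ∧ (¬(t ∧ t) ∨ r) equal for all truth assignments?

E1: ¬¬q
    = q   — double negation
E2: (r ∧ (r ∨ ¬q) ∨ ¬r) ∧ (¬(t ∧ t) ∨ r)
    = (r ∨ ¬r) ∧ (¬(t ∧ t) ∨ r)   — absorption
    = ¬(t ∧ t) ∨ r   — complement / identity
    = ¬t ∨ r   — idempotence
These differ: at q=0, r=0, t=0, E1 = 0 but E2 = 1.

No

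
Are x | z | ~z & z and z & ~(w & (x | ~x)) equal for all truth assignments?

E1: x | z | ~z & z
    = x | z   (complement / identity)
E2: z & ~(w & (x | ~x))
    = z & ~w   (complement / identity)
These differ: at w=0, x=1, z=0, E1 = 1 but E2 = 0.

No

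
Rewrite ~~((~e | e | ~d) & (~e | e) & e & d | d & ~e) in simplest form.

~~((~e | e | ~d) & (~e | e) & e & d | d & ~e)
= (~e | e | ~d) & (~e | e) & e & d | d & ~e   — double negation
= (~e | e) & e & d | d & ~e   — absorption
= e & d | d & ~e   — complement / identity
= d   — distribution

d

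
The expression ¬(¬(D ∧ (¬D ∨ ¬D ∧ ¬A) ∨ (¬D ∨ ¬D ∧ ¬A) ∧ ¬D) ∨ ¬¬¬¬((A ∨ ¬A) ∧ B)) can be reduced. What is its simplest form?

¬(¬(D ∧ (¬D ∨ ¬D ∧ ¬A) ∨ (¬D ∨ ¬D ∧ ¬A) ∧ ¬D) ∨ ¬¬¬¬((A ∨ ¬A) ∧ B))
= ¬(¬(¬D ∨ ¬D ∧ ¬A) ∨ ¬¬¬¬((A ∨ ¬A) ∧ B))
= (¬D ∨ ¬D ∧ ¬A) ∧ ¬¬¬((A ∨ ¬A) ∧ B)
= ¬D ∧ ¬¬¬((A ∨ ¬A) ∧ B)
= ¬D ∧ ¬¬¬B
= ¬D ∧ ¬B

¬D ∧ ¬B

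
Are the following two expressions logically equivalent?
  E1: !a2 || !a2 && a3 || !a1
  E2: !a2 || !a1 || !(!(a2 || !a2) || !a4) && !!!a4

Yes

E1: !a2 || !a2 && a3 || !a1
    = !a2 || !a1   (absorption)
E2: !a2 || !a1 || !(!(a2 || !a2) || !a4) && !!!a4
    = !a2 || !a1 || (a2 || !a2) && a4 && !!!a4   (De Morgan)
    = !a2 || !a1 || a4 && !!!a4   (complement / identity)
    = !a2 || !a1 || a4 && !a4   (double negation)
    = !a2 || !a1   (complement / identity)
Both reduce to !a2 || !a1, so they are equivalent.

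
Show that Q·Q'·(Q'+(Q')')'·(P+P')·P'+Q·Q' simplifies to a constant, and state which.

0

Q·Q'·(Q'+(Q')')'·(P+P')·P'+Q·Q'
= Q·Q'·(Q'+(Q')')'·P'+Q·Q'   — complement / identity
= Q·Q'·Q·Q'·P'+Q·Q'   — De Morgan
= Q·Q'·P'+Q·Q'   — idempotence
= Q·Q'   — absorption
= 0   — complement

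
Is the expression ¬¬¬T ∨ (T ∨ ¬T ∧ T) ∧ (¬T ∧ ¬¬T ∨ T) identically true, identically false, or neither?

¬¬¬T ∨ (T ∨ ¬T ∧ T) ∧ (¬T ∧ ¬¬T ∨ T)
= ¬¬¬T ∨ (T ∨ ¬T ∧ T) ∧ (¬T ∧ T ∨ T)   — double negation
= ¬T ∨ (T ∨ ¬T ∧ T) ∧ (¬T ∧ T ∨ T)   — double negation
= ¬T ∨ T ∧ T ∨ ¬T ∧ T   — distribution
= ¬T ∨ T   — distribution
= True   — complement

identically true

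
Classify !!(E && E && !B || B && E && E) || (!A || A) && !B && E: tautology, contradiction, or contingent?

!!(E && E && !B || B && E && E) || (!A || A) && !B && E
= E && E && !B || B && E && E || (!A || A) && !B && E   — double negation
= E && E && !B || B && E && E || !B && E   — complement / identity
= E && E || !B && E   — distribution
= E && (E || !B)   — distribution
= E   — absorption
This depends on E, so it is not a constant.

contingent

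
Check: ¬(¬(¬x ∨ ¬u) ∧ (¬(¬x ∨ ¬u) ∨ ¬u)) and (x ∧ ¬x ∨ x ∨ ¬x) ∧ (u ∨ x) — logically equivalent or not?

E1: ¬(¬(¬x ∨ ¬u) ∧ (¬(¬x ∨ ¬u) ∨ ¬u))
    = ¬¬(¬x ∨ ¬u)   — absorption
    = ¬x ∨ ¬u   — double negation
E2: (x ∧ ¬x ∨ x ∨ ¬x) ∧ (u ∨ x)
    = (x ∨ ¬x) ∧ (u ∨ x)   — complement / identity
    = u ∨ x   — complement / identity
These differ: at u=0, x=0, E1 = 1 but E2 = 0.

No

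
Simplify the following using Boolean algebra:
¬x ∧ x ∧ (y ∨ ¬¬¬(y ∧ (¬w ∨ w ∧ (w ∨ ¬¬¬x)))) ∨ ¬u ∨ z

¬u ∨ z

¬x ∧ x ∧ (y ∨ ¬¬¬(y ∧ (¬w ∨ w ∧ (w ∨ ¬¬¬x)))) ∨ ¬u ∨ z
= ¬x ∧ x ∧ (y ∨ ¬¬¬(y ∧ (¬w ∨ w ∧ (w ∨ ¬x)))) ∨ ¬u ∨ z   (double negation)
= ¬x ∧ x ∧ (y ∨ ¬¬¬(y ∧ (¬w ∨ w))) ∨ ¬u ∨ z   (absorption)
= ¬x ∧ x ∧ (y ∨ ¬(y ∧ (¬w ∨ w))) ∨ ¬u ∨ z   (double negation)
= ¬x ∧ x ∧ (y ∨ ¬y) ∨ ¬u ∨ z   (complement / identity)
= ¬x ∧ x ∨ ¬u ∨ z   (complement / identity)
= ¬u ∨ z   (complement / identity)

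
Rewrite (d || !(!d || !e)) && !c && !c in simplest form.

d && !c

(d || !(!d || !e)) && !c && !c
= (d || d && e) && !c && !c   [De Morgan]
= d && !c && !c   [absorption]
= d && !c   [idempotence]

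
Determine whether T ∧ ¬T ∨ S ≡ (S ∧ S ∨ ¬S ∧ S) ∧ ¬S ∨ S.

Yes

E1: T ∧ ¬T ∨ S
    = S
E2: (S ∧ S ∨ ¬S ∧ S) ∧ ¬S ∨ S
    = S ∧ ¬S ∨ S
    = S
Both reduce to S, so they are equivalent.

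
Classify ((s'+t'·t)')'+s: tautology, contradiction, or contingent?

((s'+t'·t)')'+s
= ((s')')'+s   [complement / identity]
= s'+s   [double negation]
= 1   [complement]

tautology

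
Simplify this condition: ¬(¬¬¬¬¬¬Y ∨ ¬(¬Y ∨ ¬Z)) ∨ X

¬(¬¬¬¬¬¬Y ∨ ¬(¬Y ∨ ¬Z)) ∨ X
= ¬(¬¬¬¬Y ∨ ¬(¬Y ∨ ¬Z)) ∨ X
= ¬¬¬Y ∧ (¬Y ∨ ¬Z) ∨ X
= ¬Y ∧ (¬Y ∨ ¬Z) ∨ X
= ¬Y ∨ X

¬Y ∨ X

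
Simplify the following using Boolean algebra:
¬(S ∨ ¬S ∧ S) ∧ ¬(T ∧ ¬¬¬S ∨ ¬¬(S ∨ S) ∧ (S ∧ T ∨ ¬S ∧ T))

¬S ∧ ¬T

¬(S ∨ ¬S ∧ S) ∧ ¬(T ∧ ¬¬¬S ∨ ¬¬(S ∨ S) ∧ (S ∧ T ∨ ¬S ∧ T))
= ¬(S ∨ ¬S ∧ S) ∧ ¬(T ∧ ¬¬¬S ∨ (S ∨ S) ∧ (S ∧ T ∨ ¬S ∧ T))
= ¬(S ∨ ¬S ∧ S) ∧ ¬(T ∧ ¬¬¬S ∨ S ∧ (S ∧ T ∨ ¬S ∧ T))
= ¬(S ∨ ¬S ∧ S) ∧ ¬(T ∧ ¬¬¬S ∨ S ∧ T)
= ¬(S ∨ ¬S ∧ S) ∧ ¬(T ∧ ¬S ∨ S ∧ T)
= ¬(S ∨ ¬S ∧ S) ∧ ¬T
= ¬S ∧ ¬T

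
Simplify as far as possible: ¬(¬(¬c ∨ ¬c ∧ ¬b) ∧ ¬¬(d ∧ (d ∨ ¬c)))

¬(¬(¬c ∨ ¬c ∧ ¬b) ∧ ¬¬(d ∧ (d ∨ ¬c)))
= ¬c ∨ ¬c ∧ ¬b ∨ ¬(d ∧ (d ∨ ¬c))   (De Morgan)
= ¬c ∨ ¬(d ∧ (d ∨ ¬c))   (absorption)
= ¬c ∨ ¬d   (absorption)

¬c ∨ ¬d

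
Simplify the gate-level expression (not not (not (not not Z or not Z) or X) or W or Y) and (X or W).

(not not (not (not not Z or not Z) or X) or W or Y) and (X or W)
= (not not (not Z and Z or X) or W or Y) and (X or W)
= (not not X or W or Y) and (X or W)
= (X or W or Y) and (X or W)
= X or W

X or W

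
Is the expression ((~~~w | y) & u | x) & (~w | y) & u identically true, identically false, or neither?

((~~~w | y) & u | x) & (~w | y) & u
= ((~w | y) & u | x) & (~w | y) & u   — double negation
= (~w | y) & u   — absorption
This depends on u, w, y, so it is not a constant.

neither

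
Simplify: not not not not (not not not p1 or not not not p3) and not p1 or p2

not p1 or p2

not not not not (not not not p1 or not not not p3) and not p1 or p2
= not not not (not not p1 and not not p3) and not p1 or p2
= not (not not p1 and not not p3) and not p1 or p2
= (not p1 or not p3) and not p1 or p2
= not p1 or p2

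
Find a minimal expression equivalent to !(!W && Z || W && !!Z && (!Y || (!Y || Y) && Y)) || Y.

!Z || Y

!(!W && Z || W && !!Z && (!Y || (!Y || Y) && Y)) || Y
= !(!W && Z || W && !!Z && (!Y || Y)) || Y
= !(!W && Z || W && !!Z) || Y
= !(!W && Z || W && Z) || Y
= !Z || Y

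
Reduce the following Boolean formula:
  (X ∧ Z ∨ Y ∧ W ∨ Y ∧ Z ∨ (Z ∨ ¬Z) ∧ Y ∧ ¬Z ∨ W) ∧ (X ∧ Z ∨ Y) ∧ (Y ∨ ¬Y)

X ∧ Z ∨ Y

(X ∧ Z ∨ Y ∧ W ∨ Y ∧ Z ∨ (Z ∨ ¬Z) ∧ Y ∧ ¬Z ∨ W) ∧ (X ∧ Z ∨ Y) ∧ (Y ∨ ¬Y)
= (X ∧ Z ∨ Y ∧ W ∨ Y ∧ Z ∨ (Z ∨ ¬Z) ∧ Y ∧ ¬Z ∨ W) ∧ (X ∧ Z ∨ Y)   [complement / identity]
= (X ∧ Z ∨ Y ∧ W ∨ Y ∧ Z ∨ Y ∧ ¬Z ∨ W) ∧ (X ∧ Z ∨ Y)   [complement / identity]
= (X ∧ Z ∨ Y ∧ W ∨ Y ∨ W) ∧ (X ∧ Z ∨ Y)   [distribution]
= (X ∧ Z ∨ Y ∨ W) ∧ (X ∧ Z ∨ Y)   [absorption]
= X ∧ Z ∨ Y   [absorption]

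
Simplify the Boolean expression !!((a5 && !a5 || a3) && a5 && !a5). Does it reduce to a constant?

!!((a5 && !a5 || a3) && a5 && !a5)
= !!(a5 && !a5)   — absorption
= a5 && !a5   — double negation
= false   — complement

false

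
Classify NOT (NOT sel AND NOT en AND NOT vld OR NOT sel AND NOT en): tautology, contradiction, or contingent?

contingent

NOT (NOT sel AND NOT en AND NOT vld OR NOT sel AND NOT en)
= NOT (NOT sel AND NOT en)   [absorption]
= sel OR en   [De Morgan]
This depends on en, sel, so it is not a constant.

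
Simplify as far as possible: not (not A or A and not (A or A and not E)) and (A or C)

not (not A or A and not (A or A and not E)) and (A or C)
= not (not A or A and not A) and (A or C)   — absorption
= not not A and (A or C)   — complement / identity
= A and (A or C)   — double negation
= A   — absorption

A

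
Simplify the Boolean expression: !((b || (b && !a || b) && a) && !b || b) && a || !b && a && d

!((b || (b && !a || b) && a) && !b || b) && a || !b && a && d
= !((b || b && a) && !b || b) && a || !b && a && d   (absorption)
= !(b && !b || b) && a || !b && a && d   (absorption)
= !b && a || !b && a && d   (complement / identity)
= !b && a   (absorption)

!b && a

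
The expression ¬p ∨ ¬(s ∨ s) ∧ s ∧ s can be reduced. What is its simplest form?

¬p ∨ ¬(s ∨ s) ∧ s ∧ s
= ¬p ∨ ¬s ∧ s ∧ s   — idempotence
= ¬p ∨ ¬s ∧ s   — idempotence
= ¬p   — complement / identity

¬p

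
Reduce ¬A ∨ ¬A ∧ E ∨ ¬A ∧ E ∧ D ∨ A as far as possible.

True

¬A ∨ ¬A ∧ E ∨ ¬A ∧ E ∧ D ∨ A
= ¬A ∨ ¬A ∧ E ∨ A   (absorption)
= ¬A ∨ A   (absorption)
= True   (complement)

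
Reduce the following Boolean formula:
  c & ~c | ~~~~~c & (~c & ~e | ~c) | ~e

~c | ~e

c & ~c | ~~~~~c & (~c & ~e | ~c) | ~e
= c & ~c | ~~~c & (~c & ~e | ~c) | ~e   [double negation]
= c & ~c | ~~~c & ~c | ~e   [absorption]
= c & ~c | ~c & ~c | ~e   [double negation]
= ~c | ~e   [distribution]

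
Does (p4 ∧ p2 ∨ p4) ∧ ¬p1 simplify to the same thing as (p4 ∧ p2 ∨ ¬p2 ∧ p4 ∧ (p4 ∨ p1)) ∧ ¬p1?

Yes

E1: (p4 ∧ p2 ∨ p4) ∧ ¬p1
    = p4 ∧ ¬p1   — absorption
E2: (p4 ∧ p2 ∨ ¬p2 ∧ p4 ∧ (p4 ∨ p1)) ∧ ¬p1
    = (p4 ∧ p2 ∨ ¬p2 ∧ p4) ∧ ¬p1   — absorption
    = p4 ∧ ¬p1   — distribution
Both reduce to p4 ∧ ¬p1, so they are equivalent.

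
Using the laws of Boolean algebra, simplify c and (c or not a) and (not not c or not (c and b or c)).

c

c and (c or not a) and (not not c or not (c and b or c))
= c and (c or not a) and (not not c or not c)   [absorption]
= c and (c or not a) and (c or not c)   [double negation]
= c and (c or not a)   [complement / identity]
= c   [absorption]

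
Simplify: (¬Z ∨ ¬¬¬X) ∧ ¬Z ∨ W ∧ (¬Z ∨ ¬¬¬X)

(¬Z ∨ ¬¬¬X) ∧ ¬Z ∨ W ∧ (¬Z ∨ ¬¬¬X)
= (¬Z ∨ W) ∧ (¬Z ∨ ¬¬¬X)   [distribution]
= (¬Z ∨ W) ∧ (¬Z ∨ ¬X)   [double negation]
= W ∧ ¬X ∨ ¬Z   [distribution]

W ∧ ¬X ∨ ¬Z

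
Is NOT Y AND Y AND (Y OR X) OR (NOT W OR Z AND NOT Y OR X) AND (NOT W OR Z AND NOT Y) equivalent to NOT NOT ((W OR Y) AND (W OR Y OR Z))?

E1: NOT Y AND Y AND (Y OR X) OR (NOT W OR Z AND NOT Y OR X) AND (NOT W OR Z AND NOT Y)
    = NOT Y AND Y OR (NOT W OR Z AND NOT Y OR X) AND (NOT W OR Z AND NOT Y)   (absorption)
    = NOT Y AND Y OR NOT W OR Z AND NOT Y   (absorption)
    = NOT W OR Z AND NOT Y   (complement / identity)
E2: NOT NOT ((W OR Y) AND (W OR Y OR Z))
    = NOT NOT (W OR Y)   (absorption)
    = W OR Y   (double negation)
These differ: at W=0, X=0, Y=0, Z=0, E1 = 1 but E2 = 0.

No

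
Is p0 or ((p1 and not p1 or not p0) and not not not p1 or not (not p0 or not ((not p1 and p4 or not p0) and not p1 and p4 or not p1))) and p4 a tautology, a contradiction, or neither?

neither

p0 or ((p1 and not p1 or not p0) and not not not p1 or not (not p0 or not ((not p1 and p4 or not p0) and not p1 and p4 or not p1))) and p4
= p0 or ((p1 and not p1 or not p0) and not p1 or not (not p0 or not ((not p1 and p4 or not p0) and not p1 and p4 or not p1))) and p4   [double negation]
= p0 or ((p1 and not p1 or not p0) and not p1 or not (not p0 or not (not p1 and p4 or not p1))) and p4   [absorption]
= p0 or (not p0 and not p1 or not (not p0 or not (not p1 and p4 or not p1))) and p4   [complement / identity]
= p0 or (not p0 and not p1 or p0 and (not p1 and p4 or not p1)) and p4   [De Morgan]
= p0 or (not p0 and not p1 or p0 and not p1) and p4   [absorption]
= p0 or not p1 and p4   [distribution]
This depends on p0, p1, p4, so it is not a constant.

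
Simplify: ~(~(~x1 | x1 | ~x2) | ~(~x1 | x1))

1

~(~(~x1 | x1 | ~x2) | ~(~x1 | x1))
= (~x1 | x1 | ~x2) & (~x1 | x1)   (De Morgan)
= ~x1 | x1   (absorption)
= 1   (complement)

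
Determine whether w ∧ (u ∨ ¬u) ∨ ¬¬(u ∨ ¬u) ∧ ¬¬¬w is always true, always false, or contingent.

always true

w ∧ (u ∨ ¬u) ∨ ¬¬(u ∨ ¬u) ∧ ¬¬¬w
= w ∧ (u ∨ ¬u) ∨ (u ∨ ¬u) ∧ ¬¬¬w
= w ∧ (u ∨ ¬u) ∨ (u ∨ ¬u) ∧ ¬w
= u ∨ ¬u
= True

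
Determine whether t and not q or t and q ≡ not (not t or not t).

Yes

E1: t and not q or t and q
    = t   (distribution)
E2: not (not t or not t)
    = not not t   (idempotence)
    = t   (double negation)
Both reduce to t, so they are equivalent.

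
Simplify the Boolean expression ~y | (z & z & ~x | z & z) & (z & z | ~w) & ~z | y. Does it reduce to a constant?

~y | (z & z & ~x | z & z) & (z & z | ~w) & ~z | y
= ~y | z & z & (z & z | ~w) & ~z | y   [absorption]
= ~y | z & z & ~z | y   [absorption]
= ~y | z & ~z | y   [idempotence]
= ~y | y   [complement / identity]
= 1   [complement]

1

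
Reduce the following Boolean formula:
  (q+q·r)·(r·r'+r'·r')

q·r'

(q+q·r)·(r·r'+r'·r')
= (q+q·r)·r'   — distribution
= q·r'   — absorption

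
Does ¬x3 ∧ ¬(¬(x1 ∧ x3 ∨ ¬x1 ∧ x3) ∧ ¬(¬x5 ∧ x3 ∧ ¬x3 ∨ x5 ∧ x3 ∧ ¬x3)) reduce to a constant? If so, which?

¬x3 ∧ ¬(¬(x1 ∧ x3 ∨ ¬x1 ∧ x3) ∧ ¬(¬x5 ∧ x3 ∧ ¬x3 ∨ x5 ∧ x3 ∧ ¬x3))
= ¬x3 ∧ ¬(¬x3 ∧ ¬(¬x5 ∧ x3 ∧ ¬x3 ∨ x5 ∧ x3 ∧ ¬x3))   [distribution]
= ¬x3 ∧ ¬(¬x3 ∧ ¬(x3 ∧ ¬x3))   [distribution]
= ¬x3 ∧ (x3 ∨ x3 ∧ ¬x3)   [De Morgan]
= ¬x3 ∧ x3   [complement / identity]
= False   [complement]

yes, False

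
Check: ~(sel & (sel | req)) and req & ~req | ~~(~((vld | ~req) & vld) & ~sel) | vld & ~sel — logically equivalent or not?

Yes

E1: ~(sel & (sel | req))
    = ~sel   (absorption)
E2: req & ~req | ~~(~((vld | ~req) & vld) & ~sel) | vld & ~sel
    = ~~(~((vld | ~req) & vld) & ~sel) | vld & ~sel   (complement / identity)
    = ~~(~vld & ~sel) | vld & ~sel   (absorption)
    = ~vld & ~sel | vld & ~sel   (double negation)
    = ~sel   (distribution)
Both reduce to ~sel, so they are equivalent.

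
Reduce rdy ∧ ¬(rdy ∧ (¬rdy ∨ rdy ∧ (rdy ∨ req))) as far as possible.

False

rdy ∧ ¬(rdy ∧ (¬rdy ∨ rdy ∧ (rdy ∨ req)))
= rdy ∧ ¬(rdy ∧ (¬rdy ∨ rdy))
= rdy ∧ ¬rdy
= False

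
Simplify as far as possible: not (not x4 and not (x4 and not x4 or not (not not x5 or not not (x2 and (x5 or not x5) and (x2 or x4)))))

not (not x4 and not (x4 and not x4 or not (not not x5 or not not (x2 and (x5 or not x5) and (x2 or x4)))))
= not (not x4 and not (x4 and not x4 or not x5 and not (x2 and (x5 or not x5) and (x2 or x4))))   [De Morgan]
= not (not x4 and not (x4 and not x4 or not x5 and not (x2 and (x2 or x4))))   [complement / identity]
= not (not x4 and not (x4 and not x4 or not x5 and not x2))   [absorption]
= x4 or x4 and not x4 or not x5 and not x2   [De Morgan]
= x4 or not x5 and not x2   [complement / identity]

x4 or not x5 and not x2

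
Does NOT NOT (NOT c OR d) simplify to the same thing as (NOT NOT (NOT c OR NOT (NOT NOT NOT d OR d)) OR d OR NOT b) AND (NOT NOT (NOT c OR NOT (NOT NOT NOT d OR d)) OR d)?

Yes

E1: NOT NOT (NOT c OR d)
    = NOT c OR d
E2: (NOT NOT (NOT c OR NOT (NOT NOT NOT d OR d)) OR d OR NOT b) AND (NOT NOT (NOT c OR NOT (NOT NOT NOT d OR d)) OR d)
    = NOT NOT (NOT c OR NOT (NOT NOT NOT d OR d)) OR d
    = NOT NOT (NOT c OR NOT (NOT d OR d)) OR d
    = NOT (c AND (NOT d OR d)) OR d
    = NOT c OR d
Both reduce to NOT c OR d, so they are equivalent.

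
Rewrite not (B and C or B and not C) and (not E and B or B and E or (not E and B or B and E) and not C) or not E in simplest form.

not (B and C or B and not C) and (not E and B or B and E or (not E and B or B and E) and not C) or not E
= not (B and C or B and not C) and (not E and B or B and E) or not E   [absorption]
= not (B and C or B and not C) and B or not E   [distribution]
= not B and B or not E   [distribution]
= not E   [complement / identity]

not E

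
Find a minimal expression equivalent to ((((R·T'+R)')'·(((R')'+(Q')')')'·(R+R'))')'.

R

((((R·T'+R)')'·(((R')'+(Q')')')'·(R+R'))')'
= ((((R·T'+R)')'·(R'·Q')'·(R+R'))')'   [De Morgan]
= ((((R·T'+R)')'·(R'·Q')')')'   [complement / identity]
= ((R·T'+R)'+R'·Q')'   [De Morgan]
= (R'+R'·Q')'   [absorption]
= (R')'   [absorption]
= R   [double negation]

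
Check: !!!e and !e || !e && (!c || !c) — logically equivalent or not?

E1: !!!e
    = !e   [double negation]
E2: !e || !e && (!c || !c)
    = !e || !e && !c   [idempotence]
    = !e   [absorption]
Both reduce to !e, so they are equivalent.

Yes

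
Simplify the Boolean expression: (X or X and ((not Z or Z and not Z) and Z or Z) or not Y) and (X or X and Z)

(X or X and ((not Z or Z and not Z) and Z or Z) or not Y) and (X or X and Z)
= (X or X and (not Z and Z or Z) or not Y) and (X or X and Z)
= (X or X and Z or not Y) and (X or X and Z)
= X or X and Z
= X

X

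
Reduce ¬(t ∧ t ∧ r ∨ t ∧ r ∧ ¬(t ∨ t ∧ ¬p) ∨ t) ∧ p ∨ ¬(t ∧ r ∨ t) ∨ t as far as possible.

True

¬(t ∧ t ∧ r ∨ t ∧ r ∧ ¬(t ∨ t ∧ ¬p) ∨ t) ∧ p ∨ ¬(t ∧ r ∨ t) ∨ t
= ¬(t ∧ t ∧ r ∨ t ∧ r ∧ ¬t ∨ t) ∧ p ∨ ¬(t ∧ r ∨ t) ∨ t   — absorption
= ¬(t ∧ r ∨ t) ∧ p ∨ ¬(t ∧ r ∨ t) ∨ t   — distribution
= ¬(t ∧ r ∨ t) ∨ t   — absorption
= ¬t ∨ t   — absorption
= True   — complement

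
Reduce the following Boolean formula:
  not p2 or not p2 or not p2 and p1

not p2 or not p2 or not p2 and p1
= not p2 or not p2 and p1   [idempotence]
= not p2   [absorption]

not p2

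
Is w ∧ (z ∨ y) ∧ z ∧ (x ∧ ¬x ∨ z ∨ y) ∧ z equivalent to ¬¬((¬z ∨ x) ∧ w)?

E1: w ∧ (z ∨ y) ∧ z ∧ (x ∧ ¬x ∨ z ∨ y) ∧ z
    = w ∧ (z ∨ y) ∧ z ∧ (z ∨ y) ∧ z   — complement / identity
    = w ∧ (z ∨ y) ∧ z   — idempotence
    = w ∧ z   — absorption
E2: ¬¬((¬z ∨ x) ∧ w)
    = (¬z ∨ x) ∧ w   — double negation
These differ: at w=1, x=1, y=1, z=0, E1 = 0 but E2 = 1.

No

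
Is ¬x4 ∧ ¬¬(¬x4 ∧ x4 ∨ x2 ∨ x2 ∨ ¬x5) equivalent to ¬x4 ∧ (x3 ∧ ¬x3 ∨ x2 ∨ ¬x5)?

Yes

E1: ¬x4 ∧ ¬¬(¬x4 ∧ x4 ∨ x2 ∨ x2 ∨ ¬x5)
    = ¬x4 ∧ ¬¬(x2 ∨ x2 ∨ ¬x5)   (complement / identity)
    = ¬x4 ∧ ¬¬(x2 ∨ ¬x5)   (idempotence)
    = ¬x4 ∧ (x2 ∨ ¬x5)   (double negation)
E2: ¬x4 ∧ (x3 ∧ ¬x3 ∨ x2 ∨ ¬x5)
    = ¬x4 ∧ (x2 ∨ ¬x5)   (complement / identity)
Both reduce to ¬x4 ∧ (x2 ∨ ¬x5), so they are equivalent.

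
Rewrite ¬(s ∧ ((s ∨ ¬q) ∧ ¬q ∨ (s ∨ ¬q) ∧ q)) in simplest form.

¬(s ∧ ((s ∨ ¬q) ∧ ¬q ∨ (s ∨ ¬q) ∧ q))
= ¬(s ∧ (s ∨ ¬q))   [distribution]
= ¬s   [absorption]

¬s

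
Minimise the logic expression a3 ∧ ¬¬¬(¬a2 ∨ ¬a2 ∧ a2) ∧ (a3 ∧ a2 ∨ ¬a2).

a3 ∧ a2

a3 ∧ ¬¬¬(¬a2 ∨ ¬a2 ∧ a2) ∧ (a3 ∧ a2 ∨ ¬a2)
= a3 ∧ ¬¬¬¬a2 ∧ (a3 ∧ a2 ∨ ¬a2)   — complement / identity
= a3 ∧ ¬¬a2 ∧ (a3 ∧ a2 ∨ ¬a2)   — double negation
= a3 ∧ a2 ∧ (a3 ∧ a2 ∨ ¬a2)   — double negation
= a3 ∧ a2   — absorption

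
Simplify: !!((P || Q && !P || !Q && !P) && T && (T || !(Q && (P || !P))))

T

!!((P || Q && !P || !Q && !P) && T && (T || !(Q && (P || !P))))
= !!((P || !P) && T && (T || !(Q && (P || !P))))
= !!(T && (T || !(Q && (P || !P))))
= !!(T && (T || !Q))
= !!T
= T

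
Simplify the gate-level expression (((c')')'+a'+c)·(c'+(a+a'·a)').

(((c')')'+a'+c)·(c'+(a+a'·a)')
= (((c')')'+a'+c)·(c'+a')   (complement / identity)
= (c'+a'+c)·(c'+a')   (double negation)
= c'+a'   (absorption)

c'+a'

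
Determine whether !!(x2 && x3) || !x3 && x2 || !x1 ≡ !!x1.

E1: !!(x2 && x3) || !x3 && x2 || !x1
    = x2 && x3 || !x3 && x2 || !x1   [double negation]
    = x2 || !x1   [distribution]
E2: !!x1
    = x1   [double negation]
These differ: at x1=0, x2=1, x3=0, E1 = 1 but E2 = 0.

No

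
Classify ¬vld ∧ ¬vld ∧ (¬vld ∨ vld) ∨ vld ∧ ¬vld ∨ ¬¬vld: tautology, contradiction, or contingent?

¬vld ∧ ¬vld ∧ (¬vld ∨ vld) ∨ vld ∧ ¬vld ∨ ¬¬vld
= ¬vld ∧ ¬vld ∨ vld ∧ ¬vld ∨ ¬¬vld
= ¬vld ∧ ¬vld ∨ vld ∧ ¬vld ∨ vld
= ¬vld ∨ vld
= True

tautology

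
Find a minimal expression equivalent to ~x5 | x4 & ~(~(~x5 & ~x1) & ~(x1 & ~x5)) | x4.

~x5 | x4 & ~(~(~x5 & ~x1) & ~(x1 & ~x5)) | x4
= ~x5 | x4 & (~x5 & ~x1 | x1 & ~x5) | x4   — De Morgan
= ~x5 | x4 & ~x5 | x4   — distribution
= ~x5 | x4   — absorption

~x5 | x4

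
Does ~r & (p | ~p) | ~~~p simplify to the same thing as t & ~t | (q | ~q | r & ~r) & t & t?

E1: ~r & (p | ~p) | ~~~p
    = ~r | ~~~p
    = ~r | ~p
E2: t & ~t | (q | ~q | r & ~r) & t & t
    = t & ~t | (q | ~q) & t & t
    = t & ~t | t & t
    = t
These differ: at p=0, q=0, r=1, t=0, E1 = 1 but E2 = 0.

No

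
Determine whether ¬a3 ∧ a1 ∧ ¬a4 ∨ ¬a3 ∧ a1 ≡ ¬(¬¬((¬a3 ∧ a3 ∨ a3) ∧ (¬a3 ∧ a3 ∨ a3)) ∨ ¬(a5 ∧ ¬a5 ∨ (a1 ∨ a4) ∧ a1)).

E1: ¬a3 ∧ a1 ∧ ¬a4 ∨ ¬a3 ∧ a1
    = ¬a3 ∧ a1
E2: ¬(¬¬((¬a3 ∧ a3 ∨ a3) ∧ (¬a3 ∧ a3 ∨ a3)) ∨ ¬(a5 ∧ ¬a5 ∨ (a1 ∨ a4) ∧ a1))
    = ¬((¬a3 ∧ a3 ∨ a3) ∧ (¬a3 ∧ a3 ∨ a3)) ∧ (a5 ∧ ¬a5 ∨ (a1 ∨ a4) ∧ a1)
    = ¬(¬a3 ∧ a3 ∨ a3) ∧ (a5 ∧ ¬a5 ∨ (a1 ∨ a4) ∧ a1)
    = ¬a3 ∧ (a5 ∧ ¬a5 ∨ (a1 ∨ a4) ∧ a1)
    = ¬a3 ∧ (a5 ∧ ¬a5 ∨ a1)
    = ¬a3 ∧ a1
Both reduce to ¬a3 ∧ a1, so they are equivalent.

Yes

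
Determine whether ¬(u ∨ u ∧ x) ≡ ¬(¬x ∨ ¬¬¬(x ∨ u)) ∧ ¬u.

No

E1: ¬(u ∨ u ∧ x)
    = ¬u   (absorption)
E2: ¬(¬x ∨ ¬¬¬(x ∨ u)) ∧ ¬u
    = ¬(¬x ∨ ¬(x ∨ u)) ∧ ¬u   (double negation)
    = x ∧ (x ∨ u) ∧ ¬u   (De Morgan)
    = x ∧ ¬u   (absorption)
These differ: at u=0, x=0, E1 = 1 but E2 = 0.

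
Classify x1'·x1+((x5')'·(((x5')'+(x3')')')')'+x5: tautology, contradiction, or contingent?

x1'·x1+((x5')'·(((x5')'+(x3')')')')'+x5
= x1'·x1+((x5')'·(x5'·x3')')'+x5   (De Morgan)
= x1'·x1+x5'+x5'·x3'+x5   (De Morgan)
= x1'·x1+x5'+x5   (absorption)
= x5'+x5   (complement / identity)
= 1   (complement)

tautology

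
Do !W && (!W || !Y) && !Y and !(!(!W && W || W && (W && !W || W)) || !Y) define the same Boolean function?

No

E1: !W && (!W || !Y) && !Y
    = !W && !Y
E2: !(!(!W && W || W && (W && !W || W)) || !Y)
    = !(!(!W && W || W && W) || !Y)
    = !(!W || !Y)
    = W && Y
These differ: at W=0, Y=0, E1 = 1 but E2 = 0.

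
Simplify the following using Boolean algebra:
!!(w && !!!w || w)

!!(w && !!!w || w)
= w && !!!w || w   (double negation)
= w && !w || w   (double negation)
= w   (complement / identity)

w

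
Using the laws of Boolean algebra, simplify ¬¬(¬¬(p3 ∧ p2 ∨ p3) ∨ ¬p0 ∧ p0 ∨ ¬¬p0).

¬¬(¬¬(p3 ∧ p2 ∨ p3) ∨ ¬p0 ∧ p0 ∨ ¬¬p0)
= ¬¬(¬¬(p3 ∧ p2 ∨ p3) ∨ ¬¬p0)   — complement / identity
= ¬(¬(p3 ∧ p2 ∨ p3) ∧ ¬p0)   — De Morgan
= p3 ∧ p2 ∨ p3 ∨ p0   — De Morgan
= p3 ∨ p0   — absorption

p3 ∨ p0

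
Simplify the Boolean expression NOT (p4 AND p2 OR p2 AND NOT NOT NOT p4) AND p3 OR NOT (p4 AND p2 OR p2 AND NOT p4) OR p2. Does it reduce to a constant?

NOT (p4 AND p2 OR p2 AND NOT NOT NOT p4) AND p3 OR NOT (p4 AND p2 OR p2 AND NOT p4) OR p2
= NOT (p4 AND p2 OR p2 AND NOT p4) AND p3 OR NOT (p4 AND p2 OR p2 AND NOT p4) OR p2   [double negation]
= NOT (p4 AND p2 OR p2 AND NOT p4) OR p2   [absorption]
= NOT p2 OR p2   [distribution]
= TRUE   [complement]

TRUE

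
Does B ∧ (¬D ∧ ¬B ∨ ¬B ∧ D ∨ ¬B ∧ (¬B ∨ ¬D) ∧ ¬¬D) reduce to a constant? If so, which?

yes, False

B ∧ (¬D ∧ ¬B ∨ ¬B ∧ D ∨ ¬B ∧ (¬B ∨ ¬D) ∧ ¬¬D)
= B ∧ (¬D ∧ ¬B ∨ ¬B ∧ D ∨ ¬B ∧ ¬¬D)
= B ∧ (¬D ∧ ¬B ∨ ¬B ∧ D ∨ ¬B ∧ D)
= B ∧ (¬D ∧ ¬B ∨ ¬B ∧ D)
= B ∧ ¬B
= False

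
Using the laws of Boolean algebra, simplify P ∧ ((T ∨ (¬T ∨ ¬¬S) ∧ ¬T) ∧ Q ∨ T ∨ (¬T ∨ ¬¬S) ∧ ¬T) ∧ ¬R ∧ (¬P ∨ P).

P ∧ ((T ∨ (¬T ∨ ¬¬S) ∧ ¬T) ∧ Q ∨ T ∨ (¬T ∨ ¬¬S) ∧ ¬T) ∧ ¬R ∧ (¬P ∨ P)
= P ∧ (T ∨ (¬T ∨ ¬¬S) ∧ ¬T) ∧ ¬R ∧ (¬P ∨ P)   [absorption]
= P ∧ (T ∨ (¬T ∨ ¬¬S) ∧ ¬T) ∧ ¬R   [complement / identity]
= P ∧ (T ∨ (¬T ∨ S) ∧ ¬T) ∧ ¬R   [double negation]
= P ∧ (T ∨ ¬T) ∧ ¬R   [absorption]
= P ∧ ¬R   [complement / identity]

P ∧ ¬R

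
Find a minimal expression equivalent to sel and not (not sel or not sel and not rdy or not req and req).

sel

sel and not (not sel or not sel and not rdy or not req and req)
= sel and not (not sel or not sel and not rdy)   (complement / identity)
= sel and not not sel   (absorption)
= sel and sel   (double negation)
= sel   (idempotence)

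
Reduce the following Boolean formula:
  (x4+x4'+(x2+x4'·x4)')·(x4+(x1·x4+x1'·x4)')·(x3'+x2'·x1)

x3'+x2'·x1

(x4+x4'+(x2+x4'·x4)')·(x4+(x1·x4+x1'·x4)')·(x3'+x2'·x1)
= (x4+x4'+(x2+x4'·x4)')·(x4+x4')·(x3'+x2'·x1)   — distribution
= (x4+x4'+x2')·(x4+x4')·(x3'+x2'·x1)   — complement / identity
= (x4+x4')·(x3'+x2'·x1)   — absorption
= x3'+x2'·x1   — complement / identity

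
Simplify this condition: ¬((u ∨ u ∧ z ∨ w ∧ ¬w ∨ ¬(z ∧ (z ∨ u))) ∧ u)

¬((u ∨ u ∧ z ∨ w ∧ ¬w ∨ ¬(z ∧ (z ∨ u))) ∧ u)
= ¬((u ∨ w ∧ ¬w ∨ ¬(z ∧ (z ∨ u))) ∧ u)   [absorption]
= ¬((u ∨ ¬(z ∧ (z ∨ u))) ∧ u)   [complement / identity]
= ¬((u ∨ ¬z) ∧ u)   [absorption]
= ¬u   [absorption]

¬u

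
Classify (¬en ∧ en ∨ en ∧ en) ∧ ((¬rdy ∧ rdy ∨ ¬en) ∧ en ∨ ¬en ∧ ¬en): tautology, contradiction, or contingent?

contradiction

(¬en ∧ en ∨ en ∧ en) ∧ ((¬rdy ∧ rdy ∨ ¬en) ∧ en ∨ ¬en ∧ ¬en)
= en ∧ ((¬rdy ∧ rdy ∨ ¬en) ∧ en ∨ ¬en ∧ ¬en)   [distribution]
= en ∧ (¬en ∧ en ∨ ¬en ∧ ¬en)   [complement / identity]
= en ∧ ¬en   [distribution]
= False   [complement]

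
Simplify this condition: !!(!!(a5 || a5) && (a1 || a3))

!!(!!(a5 || a5) && (a1 || a3))
= !!(a5 || a5) && (a1 || a3)   [double negation]
= (a5 || a5) && (a1 || a3)   [double negation]
= a5 && (a1 || a3)   [idempotence]

a5 && (a1 || a3)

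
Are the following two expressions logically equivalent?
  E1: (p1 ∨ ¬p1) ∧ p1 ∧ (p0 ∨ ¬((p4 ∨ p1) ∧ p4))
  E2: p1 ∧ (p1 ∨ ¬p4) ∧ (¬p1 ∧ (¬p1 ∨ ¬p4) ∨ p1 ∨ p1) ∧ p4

E1: (p1 ∨ ¬p1) ∧ p1 ∧ (p0 ∨ ¬((p4 ∨ p1) ∧ p4))
    = p1 ∧ (p0 ∨ ¬((p4 ∨ p1) ∧ p4))   (complement / identity)
    = p1 ∧ (p0 ∨ ¬p4)   (absorption)
E2: p1 ∧ (p1 ∨ ¬p4) ∧ (¬p1 ∧ (¬p1 ∨ ¬p4) ∨ p1 ∨ p1) ∧ p4
    = p1 ∧ (¬p1 ∧ (¬p1 ∨ ¬p4) ∨ p1 ∨ p1) ∧ p4   (absorption)
    = p1 ∧ (¬p1 ∨ p1 ∨ p1) ∧ p4   (absorption)
    = p1 ∧ (¬p1 ∨ p1) ∧ p4   (idempotence)
    = p1 ∧ p4   (complement / identity)
These differ: at p0=0, p1=1, p4=0, E1 = 1 but E2 = 0.

No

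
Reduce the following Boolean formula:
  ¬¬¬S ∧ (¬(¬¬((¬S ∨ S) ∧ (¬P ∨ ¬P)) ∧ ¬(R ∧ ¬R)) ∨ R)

¬¬¬S ∧ (¬(¬¬((¬S ∨ S) ∧ (¬P ∨ ¬P)) ∧ ¬(R ∧ ¬R)) ∨ R)
= ¬¬¬S ∧ (¬((¬S ∨ S) ∧ (¬P ∨ ¬P)) ∨ R ∧ ¬R ∨ R)   — De Morgan
= ¬¬¬S ∧ (¬((¬S ∨ S) ∧ (¬P ∨ ¬P)) ∨ R)   — complement / identity
= ¬¬¬S ∧ (¬(¬P ∨ ¬P) ∨ R)   — complement / identity
= ¬¬¬S ∧ (P ∧ P ∨ R)   — De Morgan
= ¬¬¬S ∧ (P ∨ R)   — idempotence
= ¬S ∧ (P ∨ R)   — double negation

¬S ∧ (P ∨ R)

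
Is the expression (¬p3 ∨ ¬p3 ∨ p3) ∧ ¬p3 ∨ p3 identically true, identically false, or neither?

(¬p3 ∨ ¬p3 ∨ p3) ∧ ¬p3 ∨ p3
= (¬p3 ∨ p3) ∧ ¬p3 ∨ p3   [idempotence]
= ¬p3 ∨ p3   [complement / identity]
= True   [complement]

identically true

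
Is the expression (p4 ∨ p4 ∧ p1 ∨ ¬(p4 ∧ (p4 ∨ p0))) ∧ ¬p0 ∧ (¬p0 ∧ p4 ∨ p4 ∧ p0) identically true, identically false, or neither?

(p4 ∨ p4 ∧ p1 ∨ ¬(p4 ∧ (p4 ∨ p0))) ∧ ¬p0 ∧ (¬p0 ∧ p4 ∨ p4 ∧ p0)
= (p4 ∨ p4 ∧ p1 ∨ ¬p4) ∧ ¬p0 ∧ (¬p0 ∧ p4 ∨ p4 ∧ p0)
= (p4 ∨ ¬p4) ∧ ¬p0 ∧ (¬p0 ∧ p4 ∨ p4 ∧ p0)
= ¬p0 ∧ (¬p0 ∧ p4 ∨ p4 ∧ p0)
= ¬p0 ∧ p4
This depends on p0, p4, so it is not a constant.

neither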